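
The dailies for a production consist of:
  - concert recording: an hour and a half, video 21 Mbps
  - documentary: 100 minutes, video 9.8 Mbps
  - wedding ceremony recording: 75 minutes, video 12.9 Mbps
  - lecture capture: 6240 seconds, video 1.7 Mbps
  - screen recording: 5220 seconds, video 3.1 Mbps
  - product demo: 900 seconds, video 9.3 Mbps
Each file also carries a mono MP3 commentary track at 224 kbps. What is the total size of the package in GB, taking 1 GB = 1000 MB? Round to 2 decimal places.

Audio: 224 kbps = 0.224 Mbps.
concert recording: 21.224 Mbps × 5400 s = 114609.6 Mb
documentary: 10.024 Mbps × 6000 s = 60144.0 Mb
wedding ceremony recording: 13.124 Mbps × 4500 s = 59058.0 Mb
lecture capture: 1.924 Mbps × 6240 s = 12005.8 Mb
screen recording: 3.324 Mbps × 5220 s = 17351.3 Mb
product demo: 9.524 Mbps × 900 s = 8571.6 Mb
Total: 271740.2 Mb = 33967.5 MB.
= 33.97 GB.

33.97 GB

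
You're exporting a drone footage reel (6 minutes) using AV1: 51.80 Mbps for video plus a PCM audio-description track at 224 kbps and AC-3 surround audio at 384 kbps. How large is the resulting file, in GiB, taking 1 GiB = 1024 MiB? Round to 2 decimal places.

2.20 GiB

6 min = 360 s
Audio total: 224 + 384 = 608 kbps = 0.608 Mbps.
Total bitrate: 51.80 + 0.608 = 52.408 Mbps.
Stream data: 52.408 Mbps × 360 s = 18866.9 Mb.
18,867 Mb = 2,358,360,000 bytes ÷ 1,073,741,824 = 2.196 GiB.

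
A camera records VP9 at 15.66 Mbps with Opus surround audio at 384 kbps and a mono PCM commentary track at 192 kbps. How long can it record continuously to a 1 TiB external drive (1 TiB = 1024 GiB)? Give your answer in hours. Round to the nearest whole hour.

Audio total: 384 + 192 = 576 kbps = 0.576 Mbps.
Total bitrate: 15.66 + 0.576 = 16.236 Mbps.
Capacity: 1 TiB = 8,796,093 Mb.
Recording time: 8,796,093 / 16.236 = 541,765 s ≈ 150 hours.

150 hours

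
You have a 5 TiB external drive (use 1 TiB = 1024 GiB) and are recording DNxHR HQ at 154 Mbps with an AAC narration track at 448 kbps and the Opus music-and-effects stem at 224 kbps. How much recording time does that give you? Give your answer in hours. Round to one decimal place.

Audio total: 448 + 224 = 672 kbps = 0.672 Mbps.
Total bitrate: 154 + 0.672 = 154.672 Mbps.
Capacity: 5 TiB = 43,980,465 Mb.
Recording time: 43,980,465 / 154.672 = 284,347 s ≈ 79.0 hours.

79.0 hours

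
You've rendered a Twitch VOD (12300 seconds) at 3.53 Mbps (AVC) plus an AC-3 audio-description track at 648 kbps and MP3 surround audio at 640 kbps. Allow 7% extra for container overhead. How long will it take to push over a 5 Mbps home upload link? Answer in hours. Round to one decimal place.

Audio total: 648 + 640 = 1288 kbps = 1.288 Mbps.
Total bitrate: 4.818 Mbps.
File: 4.818 Mbps × 12300 s = 59261.4 Mb.
With 7% container overhead: ×1.07. → 63409.7 Mb.
At 5 Mbps: 63409.7 / 5 = 12681.9 s ≈ 3.52 hours.

3.5 hours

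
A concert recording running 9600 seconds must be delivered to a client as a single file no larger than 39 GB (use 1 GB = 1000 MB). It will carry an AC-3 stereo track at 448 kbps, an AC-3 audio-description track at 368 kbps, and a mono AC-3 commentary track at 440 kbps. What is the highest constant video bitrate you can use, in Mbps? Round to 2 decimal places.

Budget: 39 GB = 312000.0 Mb.
Total bitrate budget: 312000.0 Mb / 9600 s = 32.500 Mbps.
Audio total: 448 + 368 + 440 = 1256 kbps = 1.256 Mbps.
Video: 32.500 − 1.256 = 31.244 Mbps.

31.24 Mbps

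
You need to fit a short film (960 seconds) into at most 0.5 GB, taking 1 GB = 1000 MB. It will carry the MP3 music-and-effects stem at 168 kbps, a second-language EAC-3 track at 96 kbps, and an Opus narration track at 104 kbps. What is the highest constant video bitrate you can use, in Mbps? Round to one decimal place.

Budget: 0.5 GB = 4000.0 Mb.
Total bitrate budget: 4000.0 Mb / 960 s = 4.167 Mbps.
Audio total: 168 + 96 + 104 = 368 kbps = 0.368 Mbps.
Video: 4.167 − 0.368 = 3.799 Mbps.

3.8 Mbps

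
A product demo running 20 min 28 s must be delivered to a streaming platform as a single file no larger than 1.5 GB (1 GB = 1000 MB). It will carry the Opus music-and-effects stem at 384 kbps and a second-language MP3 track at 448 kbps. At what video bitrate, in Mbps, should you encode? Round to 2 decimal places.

Budget: 1.5 GB = 12000.0 Mb.
20 min 28 s = 1228 s
Total bitrate budget: 12000.0 Mb / 1228 s = 9.772 Mbps.
Audio total: 384 + 448 = 832 kbps = 0.832 Mbps.
Video: 9.772 − 0.832 = 8.940 Mbps.

8.94 Mbps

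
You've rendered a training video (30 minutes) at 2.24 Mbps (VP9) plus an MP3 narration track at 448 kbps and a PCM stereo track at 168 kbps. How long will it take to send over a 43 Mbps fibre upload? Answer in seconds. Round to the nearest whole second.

30 min = 1800 s
Audio total: 448 + 168 = 616 kbps = 0.616 Mbps.
Total bitrate: 2.856 Mbps.
File: 2.856 Mbps × 1800 s = 5140.8 Mb.
At 43 Mbps: 5140.8 / 43 = 119.6 s ≈ 120 seconds.

120 seconds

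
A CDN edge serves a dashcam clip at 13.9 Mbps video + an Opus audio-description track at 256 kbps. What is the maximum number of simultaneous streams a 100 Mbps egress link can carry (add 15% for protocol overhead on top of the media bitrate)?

Audio: 256 kbps = 0.256 Mbps.
Per-viewer media rate: 14.156 Mbps.
On the wire with 15% overhead: 16.279 Mbps.
100 Mbps = 100.0 Mbps; 100.0 / 16.279 = 6.14 → 6 viewers.

6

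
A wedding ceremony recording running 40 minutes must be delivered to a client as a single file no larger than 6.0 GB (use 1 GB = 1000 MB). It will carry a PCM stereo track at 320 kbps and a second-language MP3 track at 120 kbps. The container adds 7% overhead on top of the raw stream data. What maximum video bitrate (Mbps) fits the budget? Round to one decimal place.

Budget: 6.0 GB = 48000.0 Mb.
Stream payload after overhead: 48000.0 / 1.07 = 44859.8 Mb.
40 min = 2400 s
Total bitrate budget: 44859.8 Mb / 2400 s = 18.692 Mbps.
Audio total: 320 + 120 = 440 kbps = 0.440 Mbps.
Video: 18.692 − 0.440 = 18.252 Mbps.

18.3 Mbps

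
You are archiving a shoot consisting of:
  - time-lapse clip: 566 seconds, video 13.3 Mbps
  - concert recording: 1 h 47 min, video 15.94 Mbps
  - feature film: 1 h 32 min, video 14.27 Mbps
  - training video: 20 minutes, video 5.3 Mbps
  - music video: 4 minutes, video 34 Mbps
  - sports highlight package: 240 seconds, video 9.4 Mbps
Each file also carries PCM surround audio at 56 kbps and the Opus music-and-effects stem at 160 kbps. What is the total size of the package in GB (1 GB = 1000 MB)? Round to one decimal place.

Audio total: 56 + 160 = 216 kbps = 0.216 Mbps.
time-lapse clip: 13.516 Mbps × 566 s = 7650.1 Mb
concert recording: 16.156 Mbps × 6420 s = 103721.5 Mb
feature film: 14.486 Mbps × 5520 s = 79962.7 Mb
training video: 5.516 Mbps × 1200 s = 6619.2 Mb
music video: 34.216 Mbps × 240 s = 8211.8 Mb
sports highlight package: 9.616 Mbps × 240 s = 2307.8 Mb
Total: 208473.2 Mb = 26059.1 MB.
= 26.06 GB.

26.1 GB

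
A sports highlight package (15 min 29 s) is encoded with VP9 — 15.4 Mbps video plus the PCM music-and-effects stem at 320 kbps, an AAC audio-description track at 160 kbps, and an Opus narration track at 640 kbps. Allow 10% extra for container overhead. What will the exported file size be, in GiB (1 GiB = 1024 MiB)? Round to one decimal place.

15 min 29 s = 929 s
Audio total: 320 + 160 + 640 = 1120 kbps = 1.120 Mbps.
Total bitrate: 15.4 + 1.120 = 16.520 Mbps.
Stream data: 16.520 Mbps × 929 s = 15347.1 Mb.
With 10% container overhead: ×1.10.
16,882 Mb = 2,110,223,500 bytes ÷ 1,073,741,824 = 1.965 GiB.

2.0 GiB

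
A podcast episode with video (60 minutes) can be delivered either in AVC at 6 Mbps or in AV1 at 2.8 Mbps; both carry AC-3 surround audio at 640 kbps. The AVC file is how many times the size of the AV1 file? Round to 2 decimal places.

1.93

60 min = 3600 s
Audio: 640 kbps = 0.640 Mbps.
AVC: 6.640 Mbps × 3600 s = 23904.0 Mb = 2.783 GiB.
AV1: 3.440 Mbps × 3600 s = 12384.0 Mb = 1.442 GiB.
Ratio: 2.783 / 1.442 = 1.930.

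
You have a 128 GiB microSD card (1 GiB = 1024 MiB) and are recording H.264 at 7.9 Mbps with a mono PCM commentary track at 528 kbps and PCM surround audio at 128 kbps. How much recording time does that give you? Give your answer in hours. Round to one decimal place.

Audio total: 528 + 128 = 656 kbps = 0.656 Mbps.
Total bitrate: 7.9 + 0.656 = 8.556 Mbps.
Capacity: 128 GiB = 1,099,512 Mb.
Recording time: 1,099,512 / 8.556 = 128,508 s ≈ 35.7 hours.

35.7 hours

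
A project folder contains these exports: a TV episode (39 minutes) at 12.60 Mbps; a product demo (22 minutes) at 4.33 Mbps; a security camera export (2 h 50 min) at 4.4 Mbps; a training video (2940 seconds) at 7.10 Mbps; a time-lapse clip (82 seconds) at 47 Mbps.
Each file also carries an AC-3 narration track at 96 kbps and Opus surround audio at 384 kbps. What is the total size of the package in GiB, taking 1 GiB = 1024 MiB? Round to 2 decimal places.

13.14 GiB

Audio total: 96 + 384 = 480 kbps = 0.480 Mbps.
TV episode: 13.080 Mbps × 2340 s = 30607.2 Mb
product demo: 4.810 Mbps × 1320 s = 6349.2 Mb
security camera export: 4.880 Mbps × 10200 s = 49776.0 Mb
training video: 7.580 Mbps × 2940 s = 22285.2 Mb
time-lapse clip: 47.480 Mbps × 82 s = 3893.4 Mb
Total: 112911.0 Mb = 14113.9 MB.
= 13.14 GiB.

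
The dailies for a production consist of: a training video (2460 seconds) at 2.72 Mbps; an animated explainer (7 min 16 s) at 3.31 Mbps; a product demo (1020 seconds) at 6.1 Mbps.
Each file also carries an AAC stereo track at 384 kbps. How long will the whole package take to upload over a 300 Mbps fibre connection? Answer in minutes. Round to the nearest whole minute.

1 minutes

Audio: 384 kbps = 0.384 Mbps.
training video: 3.104 Mbps × 2460 s = 7635.8 Mb
animated explainer: 3.694 Mbps × 436 s = 1610.6 Mb
product demo: 6.484 Mbps × 1020 s = 6613.7 Mb
Total: 15860.1 Mb = 1982.5 MB.
At 300 Mbps: 15860.1 / 300 = 53 s ≈ 0.881 minutes.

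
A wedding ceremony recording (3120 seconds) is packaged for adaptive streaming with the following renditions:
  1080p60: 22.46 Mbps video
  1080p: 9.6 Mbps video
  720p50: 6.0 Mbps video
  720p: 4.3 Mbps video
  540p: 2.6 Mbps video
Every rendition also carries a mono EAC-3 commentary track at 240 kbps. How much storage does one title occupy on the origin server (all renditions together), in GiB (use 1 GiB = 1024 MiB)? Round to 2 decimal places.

Audio: 240 kbps = 0.240 Mbps.
Sum of rendition bitrates: (22.46+0.240) + (9.6+0.240) + (6.0+0.240) + (4.3+0.240) + (2.6+0.240) = 46.160 Mbps.
× 3120 s = 144,019 Mb = 18,002 MB = 16.77 GiB.

16.77 GiB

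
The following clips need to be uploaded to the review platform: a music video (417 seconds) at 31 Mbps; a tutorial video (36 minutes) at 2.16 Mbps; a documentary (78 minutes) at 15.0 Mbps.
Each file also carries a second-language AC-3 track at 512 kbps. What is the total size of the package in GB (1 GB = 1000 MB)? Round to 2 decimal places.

11.44 GB

Audio: 512 kbps = 0.512 Mbps.
music video: 31.512 Mbps × 417 s = 13140.5 Mb
tutorial video: 2.672 Mbps × 2160 s = 5771.5 Mb
documentary: 15.512 Mbps × 4680 s = 72596.2 Mb
Total: 91508.2 Mb = 11438.5 MB.
= 11.44 GB.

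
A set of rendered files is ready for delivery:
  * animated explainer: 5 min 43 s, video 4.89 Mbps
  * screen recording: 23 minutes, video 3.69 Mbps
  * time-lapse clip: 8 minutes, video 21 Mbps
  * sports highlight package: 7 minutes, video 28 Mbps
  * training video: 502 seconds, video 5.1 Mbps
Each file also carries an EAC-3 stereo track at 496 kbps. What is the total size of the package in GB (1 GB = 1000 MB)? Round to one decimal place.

4.1 GB

Audio: 496 kbps = 0.496 Mbps.
animated explainer: 5.386 Mbps × 343 s = 1847.4 Mb
screen recording: 4.186 Mbps × 1380 s = 5776.7 Mb
time-lapse clip: 21.496 Mbps × 480 s = 10318.1 Mb
sports highlight package: 28.496 Mbps × 420 s = 11968.3 Mb
training video: 5.596 Mbps × 502 s = 2809.2 Mb
Total: 32719.7 Mb = 4090.0 MB.
= 4.090 GB.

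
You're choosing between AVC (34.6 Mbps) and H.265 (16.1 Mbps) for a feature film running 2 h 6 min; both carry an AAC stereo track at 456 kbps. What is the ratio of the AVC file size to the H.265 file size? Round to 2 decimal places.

2.12

2 h 6 min = 126 min = 7560 s
Audio: 456 kbps = 0.456 Mbps.
AVC: 35.056 Mbps × 7560 s = 265023.4 Mb = 33.128 GB.
H.265: 16.556 Mbps × 7560 s = 125163.4 Mb = 15.645 GB.
Ratio: 33.128 / 15.645 = 2.117.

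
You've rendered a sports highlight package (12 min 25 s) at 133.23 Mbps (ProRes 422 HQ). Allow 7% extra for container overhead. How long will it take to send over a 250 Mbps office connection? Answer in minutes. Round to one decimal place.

12 min 25 s = 745 s
File: 133.230 Mbps × 745 s = 99256.4 Mb.
With 7% container overhead: ×1.07. → 106204.3 Mb.
At 250 Mbps: 106204.3 / 250 = 424.8 s ≈ 7.08 minutes.

7.1 minutes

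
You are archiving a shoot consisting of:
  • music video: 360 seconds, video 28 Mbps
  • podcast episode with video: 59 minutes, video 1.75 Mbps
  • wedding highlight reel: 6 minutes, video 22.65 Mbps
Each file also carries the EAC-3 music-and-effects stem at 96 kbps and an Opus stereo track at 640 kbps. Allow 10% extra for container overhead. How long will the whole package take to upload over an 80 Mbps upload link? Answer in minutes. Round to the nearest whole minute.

6 minutes

Audio total: 96 + 640 = 736 kbps = 0.736 Mbps.
music video: 28.736 Mbps × 360 s × 1.10 = 11379.5 Mb
podcast episode with video: 2.486 Mbps × 3540 s × 1.10 = 9680.5 Mb
wedding highlight reel: 23.386 Mbps × 360 s × 1.10 = 9260.9 Mb
Total: 30320.8 Mb = 3790.1 MB.
At 80 Mbps: 30320.8 / 80 = 379 s ≈ 6.32 minutes.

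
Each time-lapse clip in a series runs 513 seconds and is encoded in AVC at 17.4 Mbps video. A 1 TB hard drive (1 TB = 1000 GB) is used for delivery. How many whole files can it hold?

896

Per item: 17.400 Mbps × 513 s = 8,926 Mb = 1,116 MB.
Capacity: 1 TB = 8,000,000 Mb; 896.24 items → 896 complete.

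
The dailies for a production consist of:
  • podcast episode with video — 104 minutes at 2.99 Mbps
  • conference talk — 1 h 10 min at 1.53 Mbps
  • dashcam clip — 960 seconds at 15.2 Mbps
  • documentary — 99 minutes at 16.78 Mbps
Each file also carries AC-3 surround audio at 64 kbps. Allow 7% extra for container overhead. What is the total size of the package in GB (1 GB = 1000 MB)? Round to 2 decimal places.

18.79 GB

Audio: 64 kbps = 0.064 Mbps.
podcast episode with video: 3.054 Mbps × 6240 s × 1.07 = 20390.9 Mb
conference talk: 1.594 Mbps × 4200 s × 1.07 = 7163.4 Mb
dashcam clip: 15.264 Mbps × 960 s × 1.07 = 15679.2 Mb
documentary: 16.844 Mbps × 5940 s × 1.07 = 107057.1 Mb
Total: 150290.7 Mb = 18786.3 MB.
= 18.79 GB.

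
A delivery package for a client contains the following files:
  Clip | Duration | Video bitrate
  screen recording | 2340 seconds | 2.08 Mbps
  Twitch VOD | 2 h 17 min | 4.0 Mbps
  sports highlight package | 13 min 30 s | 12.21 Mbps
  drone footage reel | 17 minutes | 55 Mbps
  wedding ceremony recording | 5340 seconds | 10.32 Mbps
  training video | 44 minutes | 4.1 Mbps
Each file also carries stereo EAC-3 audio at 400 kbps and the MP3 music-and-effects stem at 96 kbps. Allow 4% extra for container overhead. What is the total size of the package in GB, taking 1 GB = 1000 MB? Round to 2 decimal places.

Audio total: 400 + 96 = 496 kbps = 0.496 Mbps.
screen recording: 2.576 Mbps × 2340 s × 1.04 = 6269.0 Mb
Twitch VOD: 4.496 Mbps × 8220 s × 1.04 = 38435.4 Mb
sports highlight package: 12.706 Mbps × 810 s × 1.04 = 10703.5 Mb
drone footage reel: 55.496 Mbps × 1020 s × 1.04 = 58870.2 Mb
wedding ceremony recording: 10.816 Mbps × 5340 s × 1.04 = 60067.7 Mb
training video: 4.596 Mbps × 2640 s × 1.04 = 12618.8 Mb
Total: 186964.6 Mb = 23370.6 MB.
= 23.37 GB.

23.37 GB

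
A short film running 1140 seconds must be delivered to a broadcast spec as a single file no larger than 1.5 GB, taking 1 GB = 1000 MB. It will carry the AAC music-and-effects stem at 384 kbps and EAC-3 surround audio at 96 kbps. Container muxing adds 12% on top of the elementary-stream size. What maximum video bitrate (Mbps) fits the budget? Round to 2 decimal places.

Budget: 1.5 GB = 12000.0 Mb.
Stream payload after overhead: 12000.0 / 1.12 = 10714.3 Mb.
Total bitrate budget: 10714.3 Mb / 1140 s = 9.398 Mbps.
Audio total: 384 + 96 = 480 kbps = 0.480 Mbps.
Video: 9.398 − 0.480 = 8.918 Mbps.

8.92 Mbps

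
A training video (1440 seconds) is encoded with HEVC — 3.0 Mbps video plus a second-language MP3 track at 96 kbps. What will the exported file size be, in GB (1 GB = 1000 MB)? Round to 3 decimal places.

Audio: 96 kbps = 0.096 Mbps.
Total bitrate: 3.0 + 0.096 = 3.096 Mbps.
Stream data: 3.096 Mbps × 1440 s = 4458.2 Mb.
4,458 Mb ÷ 8 = 557.3 MB → 0.5573 GB.

0.557 GB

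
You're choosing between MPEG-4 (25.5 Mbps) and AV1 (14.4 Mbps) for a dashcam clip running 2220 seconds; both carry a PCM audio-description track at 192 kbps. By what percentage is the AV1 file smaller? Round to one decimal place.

43.2%

Audio: 192 kbps = 0.192 Mbps.
MPEG-4: 25.692 Mbps × 2220 s = 57036.2 Mb = 7.130 GB.
AV1: 14.592 Mbps × 2220 s = 32394.2 Mb = 4.049 GB.
Reduction: (1 − 4.049/7.130) × 100 = 43.20%.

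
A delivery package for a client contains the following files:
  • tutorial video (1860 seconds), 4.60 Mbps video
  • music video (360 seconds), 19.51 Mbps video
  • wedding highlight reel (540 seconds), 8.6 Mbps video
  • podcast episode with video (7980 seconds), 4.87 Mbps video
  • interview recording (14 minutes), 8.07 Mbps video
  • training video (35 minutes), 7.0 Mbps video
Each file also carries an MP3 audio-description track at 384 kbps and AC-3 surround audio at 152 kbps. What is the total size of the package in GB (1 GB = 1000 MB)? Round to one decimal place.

Audio total: 384 + 152 = 536 kbps = 0.536 Mbps.
tutorial video: 5.136 Mbps × 1860 s = 9553.0 Mb
music video: 20.046 Mbps × 360 s = 7216.6 Mb
wedding highlight reel: 9.136 Mbps × 540 s = 4933.4 Mb
podcast episode with video: 5.406 Mbps × 7980 s = 43139.9 Mb
interview recording: 8.606 Mbps × 840 s = 7229.0 Mb
training video: 7.536 Mbps × 2100 s = 15825.6 Mb
Total: 87897.5 Mb = 10987.2 MB.
= 10.99 GB.

11.0 GB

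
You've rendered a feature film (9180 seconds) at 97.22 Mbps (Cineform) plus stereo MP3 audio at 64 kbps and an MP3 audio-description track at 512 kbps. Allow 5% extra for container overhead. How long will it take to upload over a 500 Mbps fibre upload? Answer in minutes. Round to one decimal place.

31.4 minutes

Audio total: 64 + 512 = 576 kbps = 0.576 Mbps.
Total bitrate: 97.796 Mbps.
File: 97.796 Mbps × 9180 s = 897767.3 Mb.
With 5% container overhead: ×1.05. → 942655.6 Mb.
At 500 Mbps: 942655.6 / 500 = 1885.3 s ≈ 31.4 minutes.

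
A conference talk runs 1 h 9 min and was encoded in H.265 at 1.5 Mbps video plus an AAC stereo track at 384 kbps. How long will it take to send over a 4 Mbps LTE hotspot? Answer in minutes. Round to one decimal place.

1 h 9 min = 69 min = 4140 s
Audio: 384 kbps = 0.384 Mbps.
Total bitrate: 1.884 Mbps.
File: 1.884 Mbps × 4140 s = 7799.8 Mb.
At 4 Mbps: 7799.8 / 4 = 1949.9 s ≈ 32.5 minutes.

32.5 minutes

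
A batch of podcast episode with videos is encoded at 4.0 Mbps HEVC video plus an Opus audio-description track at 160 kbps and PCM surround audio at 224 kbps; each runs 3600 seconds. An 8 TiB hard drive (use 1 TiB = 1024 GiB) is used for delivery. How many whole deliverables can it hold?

Audio total: 160 + 224 = 384 kbps = 0.384 Mbps.
Total bitrate: 4.384 Mbps.
Per item: 4.384 Mbps × 3600 s = 15,782 Mb = 1,973 MB.
Capacity: 8 TiB = 70,368,744 Mb; 4458.68 items → 4458 complete.

4458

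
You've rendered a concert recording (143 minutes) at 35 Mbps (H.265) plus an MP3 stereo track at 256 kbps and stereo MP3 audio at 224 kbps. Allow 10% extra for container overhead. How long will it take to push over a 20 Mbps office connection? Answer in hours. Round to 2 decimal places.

143 min = 8580 s
Audio total: 256 + 224 = 480 kbps = 0.480 Mbps.
Total bitrate: 35.480 Mbps.
File: 35.480 Mbps × 8580 s = 304418.4 Mb.
With 10% container overhead: ×1.10. → 334860.2 Mb.
At 20 Mbps: 334860.2 / 20 = 16743.0 s ≈ 4.65 hours.

4.65 hours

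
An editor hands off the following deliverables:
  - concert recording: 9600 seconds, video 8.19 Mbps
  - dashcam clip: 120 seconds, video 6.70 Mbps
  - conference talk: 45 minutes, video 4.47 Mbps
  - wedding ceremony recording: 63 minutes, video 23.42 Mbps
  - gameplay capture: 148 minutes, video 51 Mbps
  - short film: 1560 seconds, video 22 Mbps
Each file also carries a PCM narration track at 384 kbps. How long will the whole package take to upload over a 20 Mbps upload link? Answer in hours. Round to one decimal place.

9.4 hours

Audio: 384 kbps = 0.384 Mbps.
concert recording: 8.574 Mbps × 9600 s = 82310.4 Mb
dashcam clip: 7.084 Mbps × 120 s = 850.1 Mb
conference talk: 4.854 Mbps × 2700 s = 13105.8 Mb
wedding ceremony recording: 23.804 Mbps × 3780 s = 89979.1 Mb
gameplay capture: 51.384 Mbps × 8880 s = 456289.9 Mb
short film: 22.384 Mbps × 1560 s = 34919.0 Mb
Total: 677454.4 Mb = 84681.8 MB.
At 20 Mbps: 677454.4 / 20 = 33873 s ≈ 9.41 hours.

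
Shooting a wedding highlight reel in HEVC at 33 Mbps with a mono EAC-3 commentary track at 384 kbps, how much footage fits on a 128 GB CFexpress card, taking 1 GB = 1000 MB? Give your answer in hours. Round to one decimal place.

8.5 hours

Audio: 384 kbps = 0.384 Mbps.
Total bitrate: 33 + 0.384 = 33.384 Mbps.
Capacity: 128 GB = 1,024,000 Mb.
Recording time: 1,024,000 / 33.384 = 30,673 s ≈ 8.52 hours.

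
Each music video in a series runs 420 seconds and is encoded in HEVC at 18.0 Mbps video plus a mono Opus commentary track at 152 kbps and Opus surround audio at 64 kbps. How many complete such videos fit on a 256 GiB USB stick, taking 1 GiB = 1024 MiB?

287

Audio total: 152 + 64 = 216 kbps = 0.216 Mbps.
Total bitrate: 18.216 Mbps.
Per item: 18.216 Mbps × 420 s = 7,651 Mb = 956.3 MB.
Capacity: 256 GiB = 2,199,023 Mb; 287.43 items → 287 complete.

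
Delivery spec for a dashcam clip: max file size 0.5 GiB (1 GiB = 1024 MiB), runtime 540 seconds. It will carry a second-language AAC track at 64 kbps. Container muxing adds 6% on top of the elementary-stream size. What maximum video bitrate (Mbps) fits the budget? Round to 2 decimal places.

7.44 Mbps

Budget: 0.5 GiB = 4295.0 Mb.
Stream payload after overhead: 4295.0 / 1.06 = 4051.9 Mb.
Total bitrate budget: 4051.9 Mb / 540 s = 7.503 Mbps.
Audio: 64 kbps = 0.064 Mbps.
Video: 7.503 − 0.064 = 7.439 Mbps.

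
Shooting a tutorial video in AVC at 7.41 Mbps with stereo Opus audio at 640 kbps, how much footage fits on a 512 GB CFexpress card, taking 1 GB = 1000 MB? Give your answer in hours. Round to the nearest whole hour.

Audio: 640 kbps = 0.640 Mbps.
Total bitrate: 7.41 + 0.640 = 8.050 Mbps.
Capacity: 512 GB = 4,096,000 Mb.
Recording time: 4,096,000 / 8.050 = 508,820 s ≈ 141 hours.

141 hours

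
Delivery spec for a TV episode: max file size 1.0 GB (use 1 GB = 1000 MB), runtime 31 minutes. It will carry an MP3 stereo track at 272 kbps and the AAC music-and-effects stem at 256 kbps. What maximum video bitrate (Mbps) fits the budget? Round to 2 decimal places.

3.77 Mbps

Budget: 1.0 GB = 8000.0 Mb.
31 min = 1860 s
Total bitrate budget: 8000.0 Mb / 1860 s = 4.301 Mbps.
Audio total: 272 + 256 = 528 kbps = 0.528 Mbps.
Video: 4.301 − 0.528 = 3.773 Mbps.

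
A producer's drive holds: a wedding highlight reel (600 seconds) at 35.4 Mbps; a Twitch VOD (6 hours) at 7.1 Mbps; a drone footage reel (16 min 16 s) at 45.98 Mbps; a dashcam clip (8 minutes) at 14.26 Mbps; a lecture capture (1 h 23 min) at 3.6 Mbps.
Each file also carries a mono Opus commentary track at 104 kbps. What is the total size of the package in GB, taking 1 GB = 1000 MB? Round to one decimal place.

30.9 GB

Audio: 104 kbps = 0.104 Mbps.
wedding highlight reel: 35.504 Mbps × 600 s = 21302.4 Mb
Twitch VOD: 7.204 Mbps × 21600 s = 155606.4 Mb
drone footage reel: 46.084 Mbps × 976 s = 44978.0 Mb
dashcam clip: 14.364 Mbps × 480 s = 6894.7 Mb
lecture capture: 3.704 Mbps × 4980 s = 18445.9 Mb
Total: 247227.4 Mb = 30903.4 MB.
= 30.90 GB.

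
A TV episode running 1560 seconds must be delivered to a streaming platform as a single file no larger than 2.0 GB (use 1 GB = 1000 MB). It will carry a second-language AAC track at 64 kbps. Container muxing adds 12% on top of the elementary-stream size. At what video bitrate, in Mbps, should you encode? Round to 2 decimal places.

Budget: 2.0 GB = 16000.0 Mb.
Stream payload after overhead: 16000.0 / 1.12 = 14285.7 Mb.
Total bitrate budget: 14285.7 Mb / 1560 s = 9.158 Mbps.
Audio: 64 kbps = 0.064 Mbps.
Video: 9.158 − 0.064 = 9.094 Mbps.

9.09 Mbps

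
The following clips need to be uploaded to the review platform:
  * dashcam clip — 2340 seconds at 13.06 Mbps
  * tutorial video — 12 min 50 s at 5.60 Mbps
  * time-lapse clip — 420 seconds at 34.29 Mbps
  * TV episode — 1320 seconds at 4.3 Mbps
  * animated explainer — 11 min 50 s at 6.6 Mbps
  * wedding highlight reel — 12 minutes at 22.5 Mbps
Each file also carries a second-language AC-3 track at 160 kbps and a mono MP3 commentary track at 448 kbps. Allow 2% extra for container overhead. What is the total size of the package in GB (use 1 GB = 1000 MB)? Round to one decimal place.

Audio total: 160 + 448 = 608 kbps = 0.608 Mbps.
dashcam clip: 13.668 Mbps × 2340 s × 1.02 = 32622.8 Mb
tutorial video: 6.208 Mbps × 770 s × 1.02 = 4875.8 Mb
time-lapse clip: 34.898 Mbps × 420 s × 1.02 = 14950.3 Mb
TV episode: 4.908 Mbps × 1320 s × 1.02 = 6608.1 Mb
animated explainer: 7.208 Mbps × 710 s × 1.02 = 5220.0 Mb
wedding highlight reel: 23.108 Mbps × 720 s × 1.02 = 16970.5 Mb
Total: 81247.5 Mb = 10155.9 MB.
= 10.16 GB.

10.2 GB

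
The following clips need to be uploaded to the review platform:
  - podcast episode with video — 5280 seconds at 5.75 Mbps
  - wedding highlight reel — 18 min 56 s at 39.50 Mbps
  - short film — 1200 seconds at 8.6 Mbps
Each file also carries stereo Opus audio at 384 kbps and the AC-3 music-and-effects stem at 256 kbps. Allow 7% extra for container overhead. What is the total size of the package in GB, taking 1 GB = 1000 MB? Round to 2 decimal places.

Audio total: 384 + 256 = 640 kbps = 0.640 Mbps.
podcast episode with video: 6.390 Mbps × 5280 s × 1.07 = 36100.9 Mb
wedding highlight reel: 40.140 Mbps × 1136 s × 1.07 = 48791.0 Mb
short film: 9.240 Mbps × 1200 s × 1.07 = 11864.2 Mb
Total: 96756.1 Mb = 12094.5 MB.
= 12.09 GB.

12.09 GB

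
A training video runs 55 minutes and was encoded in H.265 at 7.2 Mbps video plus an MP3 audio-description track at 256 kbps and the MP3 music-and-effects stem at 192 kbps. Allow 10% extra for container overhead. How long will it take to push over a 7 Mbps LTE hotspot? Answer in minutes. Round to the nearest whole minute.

66 minutes

55 min = 3300 s
Audio total: 256 + 192 = 448 kbps = 0.448 Mbps.
Total bitrate: 7.648 Mbps.
File: 7.648 Mbps × 3300 s = 25238.4 Mb.
With 10% container overhead: ×1.10. → 27762.2 Mb.
At 7 Mbps: 27762.2 / 7 = 3966.0 s ≈ 66.1 minutes.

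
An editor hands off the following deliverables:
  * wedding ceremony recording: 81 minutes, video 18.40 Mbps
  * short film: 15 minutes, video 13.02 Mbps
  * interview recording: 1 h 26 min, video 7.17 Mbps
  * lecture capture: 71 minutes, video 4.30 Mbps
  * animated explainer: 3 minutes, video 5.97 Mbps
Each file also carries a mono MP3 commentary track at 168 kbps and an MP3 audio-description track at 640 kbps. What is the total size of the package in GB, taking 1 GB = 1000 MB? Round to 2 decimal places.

Audio total: 168 + 640 = 808 kbps = 0.808 Mbps.
wedding ceremony recording: 19.208 Mbps × 4860 s = 93350.9 Mb
short film: 13.828 Mbps × 900 s = 12445.2 Mb
interview recording: 7.978 Mbps × 5160 s = 41166.5 Mb
lecture capture: 5.108 Mbps × 4260 s = 21760.1 Mb
animated explainer: 6.778 Mbps × 180 s = 1220.0 Mb
Total: 169942.7 Mb = 21242.8 MB.
= 21.24 GB.

21.24 GB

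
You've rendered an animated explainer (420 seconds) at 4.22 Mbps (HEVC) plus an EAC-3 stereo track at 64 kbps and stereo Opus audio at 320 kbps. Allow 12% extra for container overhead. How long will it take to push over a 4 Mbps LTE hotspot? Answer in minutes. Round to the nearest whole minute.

Audio total: 64 + 320 = 384 kbps = 0.384 Mbps.
Total bitrate: 4.604 Mbps.
File: 4.604 Mbps × 420 s = 1933.7 Mb.
With 12% container overhead: ×1.12. → 2165.7 Mb.
At 4 Mbps: 2165.7 / 4 = 541.4 s ≈ 9.02 minutes.

9 minutes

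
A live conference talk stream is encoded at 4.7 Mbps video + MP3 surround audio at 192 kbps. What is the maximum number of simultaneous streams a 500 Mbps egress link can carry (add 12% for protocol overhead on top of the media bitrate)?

Audio: 192 kbps = 0.192 Mbps.
Per-viewer media rate: 4.892 Mbps.
On the wire with 12% overhead: 5.479 Mbps.
500 Mbps = 500.0 Mbps; 500.0 / 5.479 = 91.26 → 91 viewers.

91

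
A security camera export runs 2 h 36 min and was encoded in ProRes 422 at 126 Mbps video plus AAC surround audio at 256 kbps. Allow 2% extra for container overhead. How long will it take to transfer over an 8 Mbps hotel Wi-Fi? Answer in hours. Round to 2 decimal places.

2 h 36 min = 156 min = 9360 s
Audio: 256 kbps = 0.256 Mbps.
Total bitrate: 126.256 Mbps.
File: 126.256 Mbps × 9360 s = 1181756.2 Mb.
With 2% container overhead: ×1.02. → 1205391.3 Mb.
At 8 Mbps: 1205391.3 / 8 = 150673.9 s ≈ 41.9 hours.

41.85 hours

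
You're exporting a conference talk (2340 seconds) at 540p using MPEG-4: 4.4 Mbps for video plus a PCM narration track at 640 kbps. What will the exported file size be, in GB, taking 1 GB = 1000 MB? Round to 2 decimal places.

Audio: 640 kbps = 0.640 Mbps.
Total bitrate: 4.4 + 0.640 = 5.040 Mbps.
Stream data: 5.040 Mbps × 2340 s = 11793.6 Mb.
11,794 Mb ÷ 8 = 1,474 MB → 1.474 GB.

1.47 GB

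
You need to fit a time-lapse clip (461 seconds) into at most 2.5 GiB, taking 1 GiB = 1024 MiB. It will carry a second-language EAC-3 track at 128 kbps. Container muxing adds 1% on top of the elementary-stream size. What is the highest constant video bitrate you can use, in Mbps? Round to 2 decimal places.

45.99 Mbps

Budget: 2.5 GiB = 21474.8 Mb.
Stream payload after overhead: 21474.8 / 1.01 = 21262.2 Mb.
Total bitrate budget: 21262.2 Mb / 461 s = 46.122 Mbps.
Audio: 128 kbps = 0.128 Mbps.
Video: 46.122 − 0.128 = 45.994 Mbps.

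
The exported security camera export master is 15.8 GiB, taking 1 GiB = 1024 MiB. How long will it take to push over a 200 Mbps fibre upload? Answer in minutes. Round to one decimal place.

11.3 minutes

File: 15.8 GiB = 135721.0 Mb.
At 200 Mbps: 135721.0 / 200 = 678.6 s ≈ 11.3 minutes.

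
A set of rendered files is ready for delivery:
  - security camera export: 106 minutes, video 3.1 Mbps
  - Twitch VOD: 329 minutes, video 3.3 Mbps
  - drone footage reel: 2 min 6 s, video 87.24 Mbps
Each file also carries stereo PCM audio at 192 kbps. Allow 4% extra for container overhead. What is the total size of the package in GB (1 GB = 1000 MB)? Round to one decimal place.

13.1 GB

Audio: 192 kbps = 0.192 Mbps.
security camera export: 3.292 Mbps × 6360 s × 1.04 = 21774.6 Mb
Twitch VOD: 3.492 Mbps × 19740 s × 1.04 = 71689.4 Mb
drone footage reel: 87.432 Mbps × 126 s × 1.04 = 11457.1 Mb
Total: 104921.1 Mb = 13115.1 MB.
= 13.12 GB.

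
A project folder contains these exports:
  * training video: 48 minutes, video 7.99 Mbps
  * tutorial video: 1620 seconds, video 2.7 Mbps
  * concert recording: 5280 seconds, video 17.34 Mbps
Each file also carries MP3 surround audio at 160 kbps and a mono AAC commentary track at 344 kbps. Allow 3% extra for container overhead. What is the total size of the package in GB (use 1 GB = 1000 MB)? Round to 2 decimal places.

Audio total: 160 + 344 = 504 kbps = 0.504 Mbps.
training video: 8.494 Mbps × 2880 s × 1.03 = 25196.6 Mb
tutorial video: 3.204 Mbps × 1620 s × 1.03 = 5346.2 Mb
concert recording: 17.844 Mbps × 5280 s × 1.03 = 97042.8 Mb
Total: 127585.6 Mb = 15948.2 MB.
= 15.95 GB.

15.95 GB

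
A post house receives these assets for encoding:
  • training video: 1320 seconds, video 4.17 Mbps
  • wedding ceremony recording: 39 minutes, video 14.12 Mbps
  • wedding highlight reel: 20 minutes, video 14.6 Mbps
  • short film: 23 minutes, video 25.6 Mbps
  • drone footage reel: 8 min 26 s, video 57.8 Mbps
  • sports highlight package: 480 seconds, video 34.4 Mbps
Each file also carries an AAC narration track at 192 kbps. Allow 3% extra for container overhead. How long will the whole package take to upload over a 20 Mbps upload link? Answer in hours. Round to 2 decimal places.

1.98 hours

Audio: 192 kbps = 0.192 Mbps.
training video: 4.362 Mbps × 1320 s × 1.03 = 5930.6 Mb
wedding ceremony recording: 14.312 Mbps × 2340 s × 1.03 = 34494.8 Mb
wedding highlight reel: 14.792 Mbps × 1200 s × 1.03 = 18282.9 Mb
short film: 25.792 Mbps × 1380 s × 1.03 = 36660.7 Mb
drone footage reel: 57.992 Mbps × 506 s × 1.03 = 30224.3 Mb
sports highlight package: 34.592 Mbps × 480 s × 1.03 = 17102.3 Mb
Total: 142695.6 Mb = 17836.9 MB.
At 20 Mbps: 142695.6 / 20 = 7135 s ≈ 1.98 hours.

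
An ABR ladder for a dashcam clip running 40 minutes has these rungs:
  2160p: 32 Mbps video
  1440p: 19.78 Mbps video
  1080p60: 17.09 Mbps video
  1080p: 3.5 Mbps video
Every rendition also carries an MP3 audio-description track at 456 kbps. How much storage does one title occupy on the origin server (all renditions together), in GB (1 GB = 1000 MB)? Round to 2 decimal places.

40 min = 2400 s
Audio: 456 kbps = 0.456 Mbps.
Sum of rendition bitrates: (32+0.456) + (19.78+0.456) + (17.09+0.456) + (3.5+0.456) = 74.194 Mbps.
× 2400 s = 178,066 Mb = 22,258 MB = 22.26 GB.

22.26 GB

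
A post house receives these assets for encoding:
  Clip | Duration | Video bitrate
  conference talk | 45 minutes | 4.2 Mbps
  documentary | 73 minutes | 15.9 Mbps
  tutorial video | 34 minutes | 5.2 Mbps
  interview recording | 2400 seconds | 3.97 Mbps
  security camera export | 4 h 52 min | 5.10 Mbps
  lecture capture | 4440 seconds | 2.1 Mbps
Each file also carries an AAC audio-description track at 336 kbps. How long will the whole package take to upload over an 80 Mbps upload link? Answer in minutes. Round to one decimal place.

44.0 minutes

Audio: 336 kbps = 0.336 Mbps.
conference talk: 4.536 Mbps × 2700 s = 12247.2 Mb
documentary: 16.236 Mbps × 4380 s = 71113.7 Mb
tutorial video: 5.536 Mbps × 2040 s = 11293.4 Mb
interview recording: 4.306 Mbps × 2400 s = 10334.4 Mb
security camera export: 5.436 Mbps × 17520 s = 95238.7 Mb
lecture capture: 2.436 Mbps × 4440 s = 10815.8 Mb
Total: 211043.3 Mb = 26380.4 MB.
At 80 Mbps: 211043.3 / 80 = 2638 s ≈ 44 minutes.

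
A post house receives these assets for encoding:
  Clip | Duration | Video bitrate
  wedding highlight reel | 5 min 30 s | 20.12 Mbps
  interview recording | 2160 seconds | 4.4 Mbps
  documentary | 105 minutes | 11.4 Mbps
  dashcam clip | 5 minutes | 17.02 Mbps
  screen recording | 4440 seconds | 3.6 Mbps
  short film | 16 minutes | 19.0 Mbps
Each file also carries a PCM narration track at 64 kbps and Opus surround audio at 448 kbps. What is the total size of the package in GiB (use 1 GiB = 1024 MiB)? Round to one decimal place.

Audio total: 64 + 448 = 512 kbps = 0.512 Mbps.
wedding highlight reel: 20.632 Mbps × 330 s = 6808.6 Mb
interview recording: 4.912 Mbps × 2160 s = 10609.9 Mb
documentary: 11.912 Mbps × 6300 s = 75045.6 Mb
dashcam clip: 17.532 Mbps × 300 s = 5259.6 Mb
screen recording: 4.112 Mbps × 4440 s = 18257.3 Mb
short film: 19.512 Mbps × 960 s = 18731.5 Mb
Total: 134712.5 Mb = 16839.1 MB.
= 15.68 GiB.

15.7 GiB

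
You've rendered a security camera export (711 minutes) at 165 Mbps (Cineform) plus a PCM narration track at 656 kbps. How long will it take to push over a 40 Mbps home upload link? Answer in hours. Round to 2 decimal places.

711 min = 42660 s
Audio: 656 kbps = 0.656 Mbps.
Total bitrate: 165.656 Mbps.
File: 165.656 Mbps × 42660 s = 7066885.0 Mb.
At 40 Mbps: 7066885.0 / 40 = 176672.1 s ≈ 49.1 hours.

49.08 hours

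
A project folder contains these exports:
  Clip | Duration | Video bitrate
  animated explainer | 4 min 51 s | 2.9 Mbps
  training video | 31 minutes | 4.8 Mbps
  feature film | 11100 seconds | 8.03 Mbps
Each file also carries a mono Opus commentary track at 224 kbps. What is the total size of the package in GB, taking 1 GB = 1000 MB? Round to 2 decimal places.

Audio: 224 kbps = 0.224 Mbps.
animated explainer: 3.124 Mbps × 291 s = 909.1 Mb
training video: 5.024 Mbps × 1860 s = 9344.6 Mb
feature film: 8.254 Mbps × 11100 s = 91619.4 Mb
Total: 101873.1 Mb = 12734.1 MB.
= 12.73 GB.

12.73 GB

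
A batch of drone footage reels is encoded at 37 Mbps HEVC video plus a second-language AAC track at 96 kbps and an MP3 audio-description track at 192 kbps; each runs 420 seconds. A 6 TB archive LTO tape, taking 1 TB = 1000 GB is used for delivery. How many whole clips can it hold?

Audio total: 96 + 192 = 288 kbps = 0.288 Mbps.
Total bitrate: 37.288 Mbps.
Per item: 37.288 Mbps × 420 s = 15,661 Mb = 1,958 MB.
Capacity: 6 TB = 48,000,000 Mb; 3064.95 items → 3064 complete.

3064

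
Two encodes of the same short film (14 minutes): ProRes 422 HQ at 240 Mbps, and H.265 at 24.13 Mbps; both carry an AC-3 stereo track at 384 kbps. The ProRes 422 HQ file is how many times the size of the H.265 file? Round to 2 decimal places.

9.81

14 min = 840 s
Audio: 384 kbps = 0.384 Mbps.
ProRes 422 HQ: 240.384 Mbps × 840 s = 201922.6 Mb = 25.240 GB.
H.265: 24.514 Mbps × 840 s = 20591.8 Mb = 2.574 GB.
Ratio: 25.240 / 2.574 = 9.806.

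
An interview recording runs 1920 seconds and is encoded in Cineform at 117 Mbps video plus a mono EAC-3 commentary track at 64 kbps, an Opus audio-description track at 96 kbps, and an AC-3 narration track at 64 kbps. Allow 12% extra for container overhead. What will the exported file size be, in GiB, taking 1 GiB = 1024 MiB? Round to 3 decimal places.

29.346 GiB

Audio total: 64 + 96 + 64 = 224 kbps = 0.224 Mbps.
Total bitrate: 117 + 0.224 = 117.224 Mbps.
Stream data: 117.224 Mbps × 1920 s = 225070.1 Mb.
With 12% container overhead: ×1.12.
252,078 Mb = 31,509,811,200 bytes ÷ 1,073,741,824 = 29.35 GiB.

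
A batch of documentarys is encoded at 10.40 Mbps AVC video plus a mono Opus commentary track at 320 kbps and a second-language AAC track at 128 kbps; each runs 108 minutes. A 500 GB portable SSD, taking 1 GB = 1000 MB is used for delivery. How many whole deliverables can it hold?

56

108 min = 6480 s
Audio total: 320 + 128 = 448 kbps = 0.448 Mbps.
Total bitrate: 10.848 Mbps.
Per item: 10.848 Mbps × 6480 s = 70,295 Mb = 8,787 MB.
Capacity: 500 GB = 4,000,000 Mb; 56.90 items → 56 complete.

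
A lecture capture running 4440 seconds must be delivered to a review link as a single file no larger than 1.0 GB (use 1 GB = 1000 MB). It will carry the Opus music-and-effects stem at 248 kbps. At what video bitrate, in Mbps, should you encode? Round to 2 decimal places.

Budget: 1.0 GB = 8000.0 Mb.
Total bitrate budget: 8000.0 Mb / 4440 s = 1.802 Mbps.
Audio: 248 kbps = 0.248 Mbps.
Video: 1.802 − 0.248 = 1.554 Mbps.

1.55 Mbps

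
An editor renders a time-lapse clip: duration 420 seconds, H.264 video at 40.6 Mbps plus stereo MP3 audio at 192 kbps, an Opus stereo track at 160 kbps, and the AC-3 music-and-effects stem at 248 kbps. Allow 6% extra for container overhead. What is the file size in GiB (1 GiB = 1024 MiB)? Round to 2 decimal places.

Audio total: 192 + 160 + 248 = 600 kbps = 0.600 Mbps.
Total bitrate: 40.6 + 0.600 = 41.200 Mbps.
Stream data: 41.200 Mbps × 420 s = 17304.0 Mb.
With 6% container overhead: ×1.06.
18,342 Mb = 2,292,780,000 bytes ÷ 1,073,741,824 = 2.135 GiB.

2.14 GiB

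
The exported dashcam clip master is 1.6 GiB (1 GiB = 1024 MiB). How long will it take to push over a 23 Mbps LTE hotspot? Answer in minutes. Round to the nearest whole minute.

10 minutes

File: 1.6 GiB = 13743.9 Mb.
At 23 Mbps: 13743.9 / 23 = 597.6 s ≈ 9.96 minutes.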